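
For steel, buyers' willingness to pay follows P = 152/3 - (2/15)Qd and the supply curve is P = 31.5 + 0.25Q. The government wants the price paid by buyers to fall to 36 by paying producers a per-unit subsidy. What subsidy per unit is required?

At a buyer price of 36, quantity demanded is 380 − 7.5·36 = 110.
Sellers supply 110 only when they receive Ps = 31.5 + 0.25·110 = 59.
s = Ps − Pb = 59 − 36 = 23.

Required subsidy s = 23 per unit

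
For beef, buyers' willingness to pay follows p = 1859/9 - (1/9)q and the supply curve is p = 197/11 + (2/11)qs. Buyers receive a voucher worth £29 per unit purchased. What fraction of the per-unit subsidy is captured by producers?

Producer share = 18/29

Pre-subsidy: 1859/9 - (1/9)q = 197/11 + (2/11)q gives q* = 644 and p* = 135.
With the rebate, buyers effectively pay pb = ps − 29, where ps is the price sellers receive.
On the curves, pb = 1859/9 - (1/9)q and ps = 197/11 + (2/11)q; the wedge ps − pb = 29 gives 197/11 + (2/11)q − (1859/9 - (1/9)q) = 29, so q' = 743.
Then pb = 1859/9 − (1/9)·743 = 124 and ps = 197/11 + (2/11)·743 = 153.
Buyers' price falls by p* − pb = 135 − 124 = 11; sellers' price rises by ps − p* = 153 − 135 = 18.
So producers capture 18/29 = 18/29 of each unit of subsidy.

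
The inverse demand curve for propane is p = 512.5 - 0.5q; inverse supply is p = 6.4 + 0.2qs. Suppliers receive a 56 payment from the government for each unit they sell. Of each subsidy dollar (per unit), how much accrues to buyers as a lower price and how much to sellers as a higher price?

Pre-subsidy: 512.5 - 0.5q = 6.4 + 0.2q gives q* = 723 and p* = 151.
With the subsidy, sellers receive ps = pb + 56 for each unit, where pb is the price buyers pay.
On the curves, pb = 512.5 - 0.5q and ps = 6.4 + 0.2q; the wedge ps − pb = 56 gives 6.4 + 0.2q − (512.5 - 0.5q) = 56, so q' = 803.
Then pb = 512.5 − 0.5·803 = 111 and ps = 6.4 + 0.2·803 = 167.
Buyers' price falls by p* − pb = 151 − 111 = 40; sellers' price rises by ps − p* = 167 − 151 = 16.

Buyers gain 40 per unit; sellers gain 16 per unit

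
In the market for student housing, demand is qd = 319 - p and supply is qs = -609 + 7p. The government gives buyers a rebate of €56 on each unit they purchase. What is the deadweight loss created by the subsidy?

Deadweight loss = €1372

Pre-subsidy: 319 - p = -609 + 7p gives p* = 116, q* = 203.
With the rebate, buyers effectively pay pb = ps − 56, where ps is the price sellers receive.
Demand in terms of ps becomes qd = 319 − 1(ps − 56) = 375 - ps. Setting this equal to supply: 375 - ps = -609 + 7ps, so ps = 123.
Buyers pay pb = 123 − 56 = 67; q' = -609 + 7·123 = 252.
The subsidy expands output by 252 − 203 = 49 past the efficient level; on those units the gap between marginal cost and willingness to pay runs from 0 up to 56.
DWL = ½ × 56 × 49 = 1372.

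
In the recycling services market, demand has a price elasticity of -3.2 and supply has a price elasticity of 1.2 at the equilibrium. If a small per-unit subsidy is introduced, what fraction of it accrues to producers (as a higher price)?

For a small subsidy around the equilibrium, the benefit split depends on the relative slopes, which at a point are proportional to the elasticities.
Buyer share = εs/(εs + |εd|) = 1.2/(1.2 + 3.2) = 3/11; seller share = |εd|/(εs + |εd|) = 8/11.
So producers capture 8/11 of the subsidy.

Producer share = 8/11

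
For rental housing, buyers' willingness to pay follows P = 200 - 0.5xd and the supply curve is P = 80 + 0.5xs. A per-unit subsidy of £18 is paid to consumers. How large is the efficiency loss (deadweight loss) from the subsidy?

Pre-subsidy: 200 - 0.5x = 80 + 0.5x gives x* = 120 and P* = 140.
With the rebate, buyers effectively pay Pb = Ps − 18, where Ps is the price sellers receive.
On the curves, Pb = 200 - 0.5x and Ps = 80 + 0.5x; the wedge Ps − Pb = 18 gives 80 + 0.5x − (200 - 0.5x) = 18, so x' = 138.
Then Pb = 200 − 0.5·138 = 131 and Ps = 80 + 0.5·138 = 149.
The subsidy expands output by 138 − 120 = 18 past the efficient level; on those units the gap between marginal cost and willingness to pay runs from 0 up to 18.
DWL = ½ × 18 × 18 = 162.

Deadweight loss = £162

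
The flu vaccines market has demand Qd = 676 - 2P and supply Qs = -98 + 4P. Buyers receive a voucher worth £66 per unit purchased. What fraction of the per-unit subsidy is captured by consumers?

Consumer share = 2/3

Pre-subsidy: 676 - 2P = -98 + 4P gives P* = 129, Q* = 418.
With the rebate, buyers effectively pay Pb = Ps − 66, where Ps is the price sellers receive.
Demand in terms of Ps becomes Qd = 676 − 2(Ps − 66) = 808 - 2Ps. Setting this equal to supply: 808 - 2Ps = -98 + 4Ps, so Ps = 151.
Buyers pay Pb = 151 − 66 = 85; Q' = -98 + 4·151 = 506.
Buyers' price falls by P* − Pb = 129 − 85 = 44; sellers' price rises by Ps − P* = 151 − 129 = 22.
So consumers capture 44/66 = 2/3 of each unit of subsidy.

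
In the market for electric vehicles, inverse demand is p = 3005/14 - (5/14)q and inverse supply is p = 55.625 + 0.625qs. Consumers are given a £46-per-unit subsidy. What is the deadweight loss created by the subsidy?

Deadweight loss = 59248/55

Pre-subsidy: 3005/14 - (5/14)q = 55.625 + 0.625q gives q* = 1781/11 and p* = 1725/11.
With the rebate, buyers effectively pay pb = ps − 46, where ps is the price sellers receive.
On the curves, pb = 3005/14 - (5/14)q and ps = 55.625 + 0.625q; the wedge ps − pb = 46 gives 55.625 + 0.625q − (3005/14 - (5/14)q) = 46, so q' = 11481/55.
Then pb = 3005/14 − (5/14)·(11481/55) = 1541/11 and ps = 55.625 + 0.625·(11481/55) = 2047/11.
The subsidy expands output by 11481/55 − 1781/11 = 2576/55 past the efficient level; on those units the gap between marginal cost and willingness to pay runs from 0 up to 46.
DWL = ½ × 46 × 2576/55 = 59248/55.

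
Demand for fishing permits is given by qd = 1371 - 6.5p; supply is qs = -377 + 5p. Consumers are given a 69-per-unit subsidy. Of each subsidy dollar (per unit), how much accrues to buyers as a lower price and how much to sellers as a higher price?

Buyers gain 30 per unit; sellers gain 39 per unit

Pre-subsidy: 1371 - 6.5p = -377 + 5p gives p* = 152, q* = 383.
With the rebate, buyers effectively pay pb = ps − 69, where ps is the price sellers receive.
Demand in terms of ps becomes qd = 1371 − 6.5(ps − 69) = 1819.5 - 6.5ps. Setting this equal to supply: 1819.5 - 6.5ps = -377 + 5ps, so ps = 191.
Buyers pay pb = 191 − 69 = 122; q' = -377 + 5·191 = 578.
Buyers' price falls by p* − pb = 152 − 122 = 30; sellers' price rises by ps − p* = 191 − 152 = 39.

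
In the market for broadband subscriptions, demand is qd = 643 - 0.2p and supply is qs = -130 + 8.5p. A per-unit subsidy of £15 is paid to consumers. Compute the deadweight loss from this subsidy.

Pre-subsidy: 643 - 0.2p = -130 + 8.5p gives p* = 7730/87, q* = 54395/87.
With the rebate, buyers effectively pay pb = ps − 15, where ps is the price sellers receive.
Demand in terms of ps becomes qd = 643 − 0.2(ps − 15) = 646 - 0.2ps. Setting this equal to supply: 646 - 0.2ps = -130 + 8.5ps, so ps = 7760/87.
Buyers pay pb = 7760/87 − 15 = 6455/87; q' = -130 + 8.5·(7760/87) = 54650/87.
The subsidy expands output by 54650/87 − 54395/87 = 85/29 past the efficient level; on those units the gap between marginal cost and willingness to pay runs from 0 up to 15.
DWL = ½ × 15 × 85/29 = 1275/58.

Deadweight loss = 1275/58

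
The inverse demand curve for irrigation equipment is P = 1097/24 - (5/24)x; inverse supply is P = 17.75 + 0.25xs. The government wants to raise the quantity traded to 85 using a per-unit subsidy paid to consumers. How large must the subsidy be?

Required subsidy s = 11 per unit

At x = 85, from the demand curve buyers pay Pb = 1097/24 − (5/24)·85 = 28; from the supply curve sellers need Ps = 17.75 + 0.25·85 = 39.
The subsidy must fill the gap: s = Ps − Pb = 39 − 28 = 11.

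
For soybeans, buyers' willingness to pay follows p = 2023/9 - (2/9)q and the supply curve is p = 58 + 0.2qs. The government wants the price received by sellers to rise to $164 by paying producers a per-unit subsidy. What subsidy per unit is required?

At a seller price of 164, quantity supplied is -290 + 5·164 = 530.
Buyers absorb 530 only when they pay pb = 2023/9 − (2/9)·530 = 107.
s = ps − pb = 164 − 107 = 57.

Required subsidy s = $57 per unit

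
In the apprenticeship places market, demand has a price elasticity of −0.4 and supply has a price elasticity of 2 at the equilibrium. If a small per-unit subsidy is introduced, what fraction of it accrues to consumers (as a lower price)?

Consumer share = 5/6

For a small subsidy around the equilibrium, the benefit split depends on the relative slopes, which at a point are proportional to the elasticities.
Buyer share = εs/(εs + |εd|) = 2/(2 + 0.4) = 5/6; seller share = |εd|/(εs + |εd|) = 1/6.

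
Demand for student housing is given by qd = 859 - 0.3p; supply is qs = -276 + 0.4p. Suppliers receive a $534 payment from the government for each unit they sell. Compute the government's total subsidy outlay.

Government cost = 8674296/35

Pre-subsidy: 859 - 0.3p = -276 + 0.4p gives p* = 11350/7, q* = 2608/7.
With the subsidy, sellers receive ps = pb + 534 for each unit, where pb is the price buyers pay.
Supply in terms of pb becomes qs = -276 + 0.4(pb + 534) = -62.4 + 0.4pb. Setting this equal to demand: 859 - 0.3pb = -62.4 + 0.4pb, so pb = 9214/7.
Sellers receive ps = 9214/7 + 534 = 12952/7; q' = 859 − 0.3·(9214/7) = 16244/35.
Government outlay = subsidy × quantity = 534 × 16244/35 = 8674296/35.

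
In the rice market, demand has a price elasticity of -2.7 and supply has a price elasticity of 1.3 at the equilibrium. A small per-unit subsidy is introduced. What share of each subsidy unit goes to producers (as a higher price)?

For a small subsidy around the equilibrium, the benefit split depends on the relative slopes, which at a point are proportional to the elasticities.
Buyer share = εs/(εs + |εd|) = 1.3/(1.3 + 2.7) = 0.325; seller share = |εd|/(εs + |εd|) = 0.675.
So producers capture 0.675 of the subsidy.

Producer share = 0.675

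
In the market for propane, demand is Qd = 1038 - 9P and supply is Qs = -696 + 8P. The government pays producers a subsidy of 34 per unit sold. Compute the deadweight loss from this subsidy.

Pre-subsidy: 1038 - 9P = -696 + 8P gives P* = 102, Q* = 120.
With the subsidy, sellers receive Ps = Pb + 34 for each unit, where Pb is the price buyers pay.
Supply in terms of Pb becomes Qs = -696 + 8(Pb + 34) = -424 + 8Pb. Setting this equal to demand: 1038 - 9Pb = -424 + 8Pb, so Pb = 86.
Sellers receive Ps = 86 + 34 = 120; Q' = 1038 − 9·86 = 264.
The subsidy expands output by 264 − 120 = 144 past the efficient level; on those units the gap between marginal cost and willingness to pay runs from 0 up to 34.
DWL = ½ × 34 × 144 = 2448.

Deadweight loss = 2448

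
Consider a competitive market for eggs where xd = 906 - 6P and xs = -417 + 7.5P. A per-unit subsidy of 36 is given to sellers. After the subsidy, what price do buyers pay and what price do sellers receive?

Pre-subsidy: 906 - 6P = -417 + 7.5P gives P* = 98, x* = 318.
With the subsidy, sellers receive Ps = Pb + 36 for each unit, where Pb is the price buyers pay.
Supply in terms of Pb becomes xs = -417 + 7.5(Pb + 36) = -147 + 7.5Pb. Setting this equal to demand: 906 - 6Pb = -147 + 7.5Pb, so Pb = 78.
Sellers receive Ps = 78 + 36 = 114; x' = 906 − 6·78 = 438.

Buyers pay 78; sellers receive 114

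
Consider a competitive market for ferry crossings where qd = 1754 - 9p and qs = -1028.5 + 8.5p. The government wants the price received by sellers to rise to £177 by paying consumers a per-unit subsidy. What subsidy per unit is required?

At a seller price of 177, quantity supplied is -1028.5 + 8.5·177 = 476.
Buyers absorb 476 only when they pay pb with 1754 − 9·pb = 476, i.e. pb = 142.
s = ps − pb = 177 − 142 = 35.

Required subsidy s = £35 per unit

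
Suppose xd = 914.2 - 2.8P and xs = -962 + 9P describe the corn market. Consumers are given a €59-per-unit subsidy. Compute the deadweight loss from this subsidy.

Deadweight loss = €3717

Pre-subsidy: 914.2 - 2.8P = -962 + 9P gives P* = 159, x* = 469.
With the rebate, buyers effectively pay Pb = Ps − 59, where Ps is the price sellers receive.
Demand in terms of Ps becomes xd = 914.2 − 2.8(Ps − 59) = 1079.4 - 2.8Ps. Setting this equal to supply: 1079.4 - 2.8Ps = -962 + 9Ps, so Ps = 173.
Buyers pay Pb = 173 − 59 = 114; x' = -962 + 9·173 = 595.
The subsidy expands output by 595 − 469 = 126 past the efficient level; on those units the gap between marginal cost and willingness to pay runs from 0 up to 59.
DWL = ½ × 59 × 126 = 3717.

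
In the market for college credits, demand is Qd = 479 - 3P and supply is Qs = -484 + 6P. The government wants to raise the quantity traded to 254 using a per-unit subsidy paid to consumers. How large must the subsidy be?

At Q = 254, invert demand for the buyer price: Pb = (479 − 254)/3 = 75; invert supply for the seller price: Ps = (254 − (-484))/6 = 123.
The subsidy must fill the gap: s = Ps − Pb = 123 − 75 = 48.

Required subsidy s = 48 per unit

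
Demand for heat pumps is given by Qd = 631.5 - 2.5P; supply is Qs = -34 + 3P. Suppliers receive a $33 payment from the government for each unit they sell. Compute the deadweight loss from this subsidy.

Pre-subsidy: 631.5 - 2.5P = -34 + 3P gives P* = 121, Q* = 329.
With the subsidy, sellers receive Ps = Pb + 33 for each unit, where Pb is the price buyers pay.
Supply in terms of Pb becomes Qs = -34 + 3(Pb + 33) = 65 + 3Pb. Setting this equal to demand: 631.5 - 2.5Pb = 65 + 3Pb, so Pb = 103.
Sellers receive Ps = 103 + 33 = 136; Q' = 631.5 − 2.5·103 = 374.
The subsidy expands output by 374 − 329 = 45 past the efficient level; on those units the gap between marginal cost and willingness to pay runs from 0 up to 33.
DWL = ½ × 33 × 45 = 742.5.

Deadweight loss = $742.5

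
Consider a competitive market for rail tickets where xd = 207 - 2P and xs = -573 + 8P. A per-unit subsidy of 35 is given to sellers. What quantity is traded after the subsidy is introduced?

Pre-subsidy: 207 - 2P = -573 + 8P gives P* = 78, x* = 51.
With the subsidy, sellers receive Ps = Pb + 35 for each unit, where Pb is the price buyers pay.
Supply in terms of Pb becomes xs = -573 + 8(Pb + 35) = -293 + 8Pb. Setting this equal to demand: 207 - 2Pb = -293 + 8Pb, so Pb = 50.
Sellers receive Ps = 50 + 35 = 85; x' = 207 − 2·50 = 107.

x' = 107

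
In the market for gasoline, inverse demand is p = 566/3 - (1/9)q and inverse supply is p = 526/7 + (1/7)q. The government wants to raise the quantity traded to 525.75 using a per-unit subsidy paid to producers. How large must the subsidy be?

At q = 525.75, from the demand curve buyers pay pb = 566/3 − (1/9)·525.75 = 130.25; from the supply curve sellers need ps = 526/7 + (1/7)·525.75 = 150.25.
The subsidy must fill the gap: s = ps − pb = 150.25 − 130.25 = 20.

Required subsidy s = 20 per unit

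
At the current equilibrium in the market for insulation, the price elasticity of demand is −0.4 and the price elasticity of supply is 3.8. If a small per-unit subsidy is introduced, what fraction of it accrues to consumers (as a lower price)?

Consumer share = 19/21

For a small subsidy around the equilibrium, the benefit split depends on the relative slopes, which at a point are proportional to the elasticities.
Buyer share = εs/(εs + |εd|) = 3.8/(3.8 + 0.4) = 19/21; seller share = |εd|/(εs + |εd|) = 2/21.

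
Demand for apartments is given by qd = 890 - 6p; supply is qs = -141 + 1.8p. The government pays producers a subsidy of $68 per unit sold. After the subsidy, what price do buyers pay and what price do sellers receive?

Buyers pay 4543/39; sellers receive 7195/39

Pre-subsidy: 890 - 6p = -141 + 1.8p gives p* = 5155/39, q* = 1260/13.
With the subsidy, sellers receive ps = pb + 68 for each unit, where pb is the price buyers pay.
Supply in terms of pb becomes qs = -141 + 1.8(pb + 68) = -18.6 + 1.8pb. Setting this equal to demand: 890 - 6pb = -18.6 + 1.8pb, so pb = 4543/39.
Sellers receive ps = 4543/39 + 68 = 7195/39; q' = 890 − 6·(4543/39) = 2484/13.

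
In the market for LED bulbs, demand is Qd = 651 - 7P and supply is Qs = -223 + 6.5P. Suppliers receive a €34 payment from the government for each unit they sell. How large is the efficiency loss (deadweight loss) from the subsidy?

Pre-subsidy: 651 - 7P = -223 + 6.5P gives P* = 1748/27, Q* = 5341/27.
With the subsidy, sellers receive Ps = Pb + 34 for each unit, where Pb is the price buyers pay.
Supply in terms of Pb becomes Qs = -223 + 6.5(Pb + 34) = -2 + 6.5Pb. Setting this equal to demand: 651 - 7Pb = -2 + 6.5Pb, so Pb = 1306/27.
Sellers receive Ps = 1306/27 + 34 = 2224/27; Q' = 651 − 7·(1306/27) = 8435/27.
The subsidy expands output by 8435/27 − 5341/27 = 3094/27 past the efficient level; on those units the gap between marginal cost and willingness to pay runs from 0 up to 34.
DWL = ½ × 34 × 3094/27 = 52598/27.

Deadweight loss = 52598/27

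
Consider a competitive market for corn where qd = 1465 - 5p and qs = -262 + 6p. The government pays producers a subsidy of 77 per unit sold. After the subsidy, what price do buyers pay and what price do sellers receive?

Buyers pay 115; sellers receive 192

Pre-subsidy: 1465 - 5p = -262 + 6p gives p* = 157, q* = 680.
With the subsidy, sellers receive ps = pb + 77 for each unit, where pb is the price buyers pay.
Supply in terms of pb becomes qs = -262 + 6(pb + 77) = 200 + 6pb. Setting this equal to demand: 1465 - 5pb = 200 + 6pb, so pb = 115.
Sellers receive ps = 115 + 77 = 192; q' = 1465 − 5·115 = 890.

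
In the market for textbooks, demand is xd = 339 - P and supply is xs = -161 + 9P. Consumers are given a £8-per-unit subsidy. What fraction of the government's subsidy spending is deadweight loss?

DWL / government spending = 18/1481

Pre-subsidy: 339 - P = -161 + 9P gives P* = 50, x* = 289.
With the rebate, buyers effectively pay Pb = Ps − 8, where Ps is the price sellers receive.
Demand in terms of Ps becomes xd = 339 − 1(Ps − 8) = 347 - Ps. Setting this equal to supply: 347 - Ps = -161 + 9Ps, so Ps = 50.8.
Buyers pay Pb = 50.8 − 8 = 42.8; x' = -161 + 9·50.8 = 296.2.
ΔCS = ½(289 + 296.2)(50 − 42.8) = 2106.72; ΔPS = ½(289 + 296.2)(50.8 − 50) = 234.08.
Government spending = 8 × 296.2 = 2369.6.
DWL = ½ × 8 × (296.2 − 289) = 28.8; fraction = 28.8 / 2369.6 = 18/1481.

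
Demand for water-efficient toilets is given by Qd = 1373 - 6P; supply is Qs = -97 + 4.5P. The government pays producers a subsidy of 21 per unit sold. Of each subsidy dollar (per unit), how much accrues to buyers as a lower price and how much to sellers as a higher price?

Pre-subsidy: 1373 - 6P = -97 + 4.5P gives P* = 140, Q* = 533.
With the subsidy, sellers receive Ps = Pb + 21 for each unit, where Pb is the price buyers pay.
Supply in terms of Pb becomes Qs = -97 + 4.5(Pb + 21) = -2.5 + 4.5Pb. Setting this equal to demand: 1373 - 6Pb = -2.5 + 4.5Pb, so Pb = 131.
Sellers receive Ps = 131 + 21 = 152; Q' = 1373 − 6·131 = 587.
Buyers' price falls by P* − Pb = 140 − 131 = 9; sellers' price rises by Ps − P* = 152 − 140 = 12.

Buyers gain 9 per unit; sellers gain 12 per unit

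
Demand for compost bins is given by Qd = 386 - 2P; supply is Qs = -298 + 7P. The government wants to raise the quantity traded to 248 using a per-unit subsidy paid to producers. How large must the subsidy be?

Required subsidy s = 9 per unit

At Q = 248, invert demand for the buyer price: Pb = (386 − 248)/2 = 69; invert supply for the seller price: Ps = (248 − (-298))/7 = 78.
The subsidy must fill the gap: s = Ps − Pb = 78 − 69 = 9.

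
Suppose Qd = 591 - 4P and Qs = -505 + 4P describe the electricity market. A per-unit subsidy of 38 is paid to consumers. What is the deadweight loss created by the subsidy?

Deadweight loss = 1444

Pre-subsidy: 591 - 4P = -505 + 4P gives P* = 137, Q* = 43.
With the rebate, buyers effectively pay Pb = Ps − 38, where Ps is the price sellers receive.
Demand in terms of Ps becomes Qd = 591 − 4(Ps − 38) = 743 - 4Ps. Setting this equal to supply: 743 - 4Ps = -505 + 4Ps, so Ps = 156.
Buyers pay Pb = 156 − 38 = 118; Q' = -505 + 4·156 = 119.
The subsidy expands output by 119 − 43 = 76 past the efficient level; on those units the gap between marginal cost and willingness to pay runs from 0 up to 38.
DWL = ½ × 38 × 76 = 1444.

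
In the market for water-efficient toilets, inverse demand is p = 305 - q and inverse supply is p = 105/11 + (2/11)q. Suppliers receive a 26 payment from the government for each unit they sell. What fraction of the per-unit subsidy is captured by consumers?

Pre-subsidy: 305 - q = 105/11 + (2/11)q gives q* = 250 and p* = 55.
With the subsidy, sellers receive ps = pb + 26 for each unit, where pb is the price buyers pay.
On the curves, pb = 305 - q and ps = 105/11 + (2/11)q; the wedge ps − pb = 26 gives 105/11 + (2/11)q − (305 - q) = 26, so q' = 272.
Then pb = 305 − 1·272 = 33 and ps = 105/11 + (2/11)·272 = 59.
Buyers' price falls by p* − pb = 55 − 33 = 22; sellers' price rises by ps − p* = 59 − 55 = 4.
So consumers capture 22/26 = 11/13 of each unit of subsidy.

Consumer share = 11/13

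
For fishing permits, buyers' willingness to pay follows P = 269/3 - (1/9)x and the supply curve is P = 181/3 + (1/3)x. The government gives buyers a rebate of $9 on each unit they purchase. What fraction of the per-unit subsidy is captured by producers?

Producer share = 0.75

Pre-subsidy: 269/3 - (1/9)x = 181/3 + (1/3)x gives x* = 66 and P* = 247/3.
With the rebate, buyers effectively pay Pb = Ps − 9, where Ps is the price sellers receive.
On the curves, Pb = 269/3 - (1/9)x and Ps = 181/3 + (1/3)x; the wedge Ps − Pb = 9 gives 181/3 + (1/3)x − (269/3 - (1/9)x) = 9, so x' = 86.25.
Then Pb = 269/3 − (1/9)·86.25 = 961/12 and Ps = 181/3 + (1/3)·86.25 = 1069/12.
Buyers' price falls by P* − Pb = 247/3 − 961/12 = 2.25; sellers' price rises by Ps − P* = 1069/12 − 247/3 = 6.75.
So producers capture 6.75/9 = 0.75 of each unit of subsidy.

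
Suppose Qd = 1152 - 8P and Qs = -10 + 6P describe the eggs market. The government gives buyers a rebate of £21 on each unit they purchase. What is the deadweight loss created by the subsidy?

Pre-subsidy: 1152 - 8P = -10 + 6P gives P* = 83, Q* = 488.
With the rebate, buyers effectively pay Pb = Ps − 21, where Ps is the price sellers receive.
Demand in terms of Ps becomes Qd = 1152 − 8(Ps − 21) = 1320 - 8Ps. Setting this equal to supply: 1320 - 8Ps = -10 + 6Ps, so Ps = 95.
Buyers pay Pb = 95 − 21 = 74; Q' = -10 + 6·95 = 560.
The subsidy expands output by 560 − 488 = 72 past the efficient level; on those units the gap between marginal cost and willingness to pay runs from 0 up to 21.
DWL = ½ × 21 × 72 = 756.

Deadweight loss = £756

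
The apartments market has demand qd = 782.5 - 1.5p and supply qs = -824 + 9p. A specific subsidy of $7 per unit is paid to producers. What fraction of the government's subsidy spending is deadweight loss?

DWL / government spending = 9/1124

Pre-subsidy: 782.5 - 1.5p = -824 + 9p gives p* = 153, q* = 553.
With the subsidy, sellers receive ps = pb + 7 for each unit, where pb is the price buyers pay.
Supply in terms of pb becomes qs = -824 + 9(pb + 7) = -761 + 9pb. Setting this equal to demand: 782.5 - 1.5pb = -761 + 9pb, so pb = 147.
Sellers receive ps = 147 + 7 = 154; q' = 782.5 − 1.5·147 = 562.
ΔCS = ½(553 + 562)(153 − 147) = 3345; ΔPS = ½(553 + 562)(154 − 153) = 557.5.
Government spending = 7 × 562 = 3934.
DWL = ½ × 7 × (562 − 553) = 31.5; fraction = 31.5 / 3934 = 9/1124.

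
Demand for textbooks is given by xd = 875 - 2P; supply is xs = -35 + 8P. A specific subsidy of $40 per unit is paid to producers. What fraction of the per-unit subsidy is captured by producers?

Producer share = 0.2

Pre-subsidy: 875 - 2P = -35 + 8P gives P* = 91, x* = 693.
With the subsidy, sellers receive Ps = Pb + 40 for each unit, where Pb is the price buyers pay.
Supply in terms of Pb becomes xs = -35 + 8(Pb + 40) = 285 + 8Pb. Setting this equal to demand: 875 - 2Pb = 285 + 8Pb, so Pb = 59.
Sellers receive Ps = 59 + 40 = 99; x' = 875 − 2·59 = 757.
Buyers' price falls by P* − Pb = 91 − 59 = 32; sellers' price rises by Ps − P* = 99 − 91 = 8.
So producers capture 8/40 = 0.2 of each unit of subsidy.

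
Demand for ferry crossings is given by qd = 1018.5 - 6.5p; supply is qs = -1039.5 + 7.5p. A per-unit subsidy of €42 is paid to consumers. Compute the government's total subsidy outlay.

Pre-subsidy: 1018.5 - 6.5p = -1039.5 + 7.5p gives p* = 147, q* = 63.
With the rebate, buyers effectively pay pb = ps − 42, where ps is the price sellers receive.
Demand in terms of ps becomes qd = 1018.5 − 6.5(ps − 42) = 1291.5 - 6.5ps. Setting this equal to supply: 1291.5 - 6.5ps = -1039.5 + 7.5ps, so ps = 166.5.
Buyers pay pb = 166.5 − 42 = 124.5; q' = -1039.5 + 7.5·166.5 = 209.25.
Government outlay = subsidy × quantity = 42 × 209.25 = 8788.5.

Government cost = €8788.5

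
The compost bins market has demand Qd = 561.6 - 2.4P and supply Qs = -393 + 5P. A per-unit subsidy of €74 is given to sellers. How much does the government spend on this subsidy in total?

Government cost = €27528

Pre-subsidy: 561.6 - 2.4P = -393 + 5P gives P* = 129, Q* = 252.
With the subsidy, sellers receive Ps = Pb + 74 for each unit, where Pb is the price buyers pay.
Supply in terms of Pb becomes Qs = -393 + 5(Pb + 74) = -23 + 5Pb. Setting this equal to demand: 561.6 - 2.4Pb = -23 + 5Pb, so Pb = 79.
Sellers receive Ps = 79 + 74 = 153; Q' = 561.6 − 2.4·79 = 372.
Government outlay = subsidy × quantity = 74 × 372 = 27528.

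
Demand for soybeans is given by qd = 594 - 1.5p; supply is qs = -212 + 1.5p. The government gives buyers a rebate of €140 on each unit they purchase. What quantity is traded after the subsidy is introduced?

q' = 296

Pre-subsidy: 594 - 1.5p = -212 + 1.5p gives p* = 806/3, q* = 191.
With the rebate, buyers effectively pay pb = ps − 140, where ps is the price sellers receive.
Demand in terms of ps becomes qd = 594 − 1.5(ps − 140) = 804 - 1.5ps. Setting this equal to supply: 804 - 1.5ps = -212 + 1.5ps, so ps = 1016/3.
Buyers pay pb = 1016/3 − 140 = 596/3; q' = -212 + 1.5·(1016/3) = 296.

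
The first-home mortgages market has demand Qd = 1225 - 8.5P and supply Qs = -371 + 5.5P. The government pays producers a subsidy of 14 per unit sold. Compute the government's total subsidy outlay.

Pre-subsidy: 1225 - 8.5P = -371 + 5.5P gives P* = 114, Q* = 256.
With the subsidy, sellers receive Ps = Pb + 14 for each unit, where Pb is the price buyers pay.
Supply in terms of Pb becomes Qs = -371 + 5.5(Pb + 14) = -294 + 5.5Pb. Setting this equal to demand: 1225 - 8.5Pb = -294 + 5.5Pb, so Pb = 108.5.
Sellers receive Ps = 108.5 + 14 = 122.5; Q' = 1225 − 8.5·108.5 = 302.75.
Government outlay = subsidy × quantity = 14 × 302.75 = 4238.5.

Government cost = 4238.5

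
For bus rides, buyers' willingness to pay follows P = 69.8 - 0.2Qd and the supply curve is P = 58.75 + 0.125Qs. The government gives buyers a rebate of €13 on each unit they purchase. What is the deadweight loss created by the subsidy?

Pre-subsidy: 69.8 - 0.2Q = 58.75 + 0.125Q gives Q* = 34 and P* = 63.
With the rebate, buyers effectively pay Pb = Ps − 13, where Ps is the price sellers receive.
On the curves, Pb = 69.8 - 0.2Q and Ps = 58.75 + 0.125Q; the wedge Ps − Pb = 13 gives 58.75 + 0.125Q − (69.8 - 0.2Q) = 13, so Q' = 74.
Then Pb = 69.8 − 0.2·74 = 55 and Ps = 58.75 + 0.125·74 = 68.
The subsidy expands output by 74 − 34 = 40 past the efficient level; on those units the gap between marginal cost and willingness to pay runs from 0 up to 13.
DWL = ½ × 13 × 40 = 260.

Deadweight loss = €260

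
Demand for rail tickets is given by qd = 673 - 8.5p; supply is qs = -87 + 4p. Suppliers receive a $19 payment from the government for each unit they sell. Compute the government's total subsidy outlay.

Pre-subsidy: 673 - 8.5p = -87 + 4p gives p* = 60.8, q* = 156.2.
With the subsidy, sellers receive ps = pb + 19 for each unit, where pb is the price buyers pay.
Supply in terms of pb becomes qs = -87 + 4(pb + 19) = -11 + 4pb. Setting this equal to demand: 673 - 8.5pb = -11 + 4pb, so pb = 54.72.
Sellers receive ps = 54.72 + 19 = 73.72; q' = 673 − 8.5·54.72 = 207.88.
Government outlay = subsidy × quantity = 19 × 207.88 = 3949.72.

Government cost = $3949.72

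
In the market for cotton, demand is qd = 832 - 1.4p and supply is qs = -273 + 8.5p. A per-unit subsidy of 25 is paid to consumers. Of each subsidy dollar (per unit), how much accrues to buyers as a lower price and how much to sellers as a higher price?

Pre-subsidy: 832 - 1.4p = -273 + 8.5p gives p* = 11050/99, q* = 66898/99.
With the rebate, buyers effectively pay pb = ps − 25, where ps is the price sellers receive.
Demand in terms of ps becomes qd = 832 − 1.4(ps − 25) = 867 - 1.4ps. Setting this equal to supply: 867 - 1.4ps = -273 + 8.5ps, so ps = 3800/33.
Buyers pay pb = 3800/33 − 25 = 2975/33; q' = -273 + 8.5·(3800/33) = 23291/33.
Buyers' price falls by p* − pb = 11050/99 − 2975/33 = 2125/99; sellers' price rises by ps − p* = 3800/33 − 11050/99 = 350/99.

Buyers gain 2125/99 per unit; sellers gain 350/99 per unit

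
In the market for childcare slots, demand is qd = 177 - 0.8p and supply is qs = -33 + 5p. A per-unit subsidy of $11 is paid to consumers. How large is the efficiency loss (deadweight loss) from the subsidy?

Deadweight loss = 1210/29

Pre-subsidy: 177 - 0.8p = -33 + 5p gives p* = 1050/29, q* = 4293/29.
With the rebate, buyers effectively pay pb = ps − 11, where ps is the price sellers receive.
Demand in terms of ps becomes qd = 177 − 0.8(ps − 11) = 185.8 - 0.8ps. Setting this equal to supply: 185.8 - 0.8ps = -33 + 5ps, so ps = 1094/29.
Buyers pay pb = 1094/29 − 11 = 775/29; q' = -33 + 5·(1094/29) = 4513/29.
The subsidy expands output by 4513/29 − 4293/29 = 220/29 past the efficient level; on those units the gap between marginal cost and willingness to pay runs from 0 up to 11.
DWL = ½ × 11 × 220/29 = 1210/29.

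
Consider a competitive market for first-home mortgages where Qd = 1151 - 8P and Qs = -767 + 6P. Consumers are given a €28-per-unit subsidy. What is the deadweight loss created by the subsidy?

Deadweight loss = €1344

Pre-subsidy: 1151 - 8P = -767 + 6P gives P* = 137, Q* = 55.
With the rebate, buyers effectively pay Pb = Ps − 28, where Ps is the price sellers receive.
Demand in terms of Ps becomes Qd = 1151 − 8(Ps − 28) = 1375 - 8Ps. Setting this equal to supply: 1375 - 8Ps = -767 + 6Ps, so Ps = 153.
Buyers pay Pb = 153 − 28 = 125; Q' = -767 + 6·153 = 151.
The subsidy expands output by 151 − 55 = 96 past the efficient level; on those units the gap between marginal cost and willingness to pay runs from 0 up to 28.
DWL = ½ × 28 × 96 = 1344.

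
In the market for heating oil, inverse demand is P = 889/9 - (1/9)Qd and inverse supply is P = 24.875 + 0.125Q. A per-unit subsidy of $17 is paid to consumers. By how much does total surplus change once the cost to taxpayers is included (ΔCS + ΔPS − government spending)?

Pre-subsidy: 889/9 - (1/9)Q = 24.875 + 0.125Q gives Q* = 313 and P* = 64.
With the rebate, buyers effectively pay Pb = Ps − 17, where Ps is the price sellers receive.
On the curves, Pb = 889/9 - (1/9)Q and Ps = 24.875 + 0.125Q; the wedge Ps − Pb = 17 gives 24.875 + 0.125Q − (889/9 - (1/9)Q) = 17, so Q' = 385.
Then Pb = 889/9 − (1/9)·385 = 56 and Ps = 24.875 + 0.125·385 = 73.
ΔCS = ½(313 + 385)(64 − 56) = 2792; ΔPS = ½(313 + 385)(73 − 64) = 3141.
Government spending = 17 × 385 = 6545.
Net change = 2792 + 3141 − 6545 = -612. The loss equals the DWL triangle ½·17·72.

Net change in total surplus = -$612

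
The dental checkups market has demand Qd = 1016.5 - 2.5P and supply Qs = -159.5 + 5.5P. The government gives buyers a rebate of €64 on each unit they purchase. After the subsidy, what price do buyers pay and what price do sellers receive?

Pre-subsidy: 1016.5 - 2.5P = -159.5 + 5.5P gives P* = 147, Q* = 649.
With the rebate, buyers effectively pay Pb = Ps − 64, where Ps is the price sellers receive.
Demand in terms of Ps becomes Qd = 1016.5 − 2.5(Ps − 64) = 1176.5 - 2.5Ps. Setting this equal to supply: 1176.5 - 2.5Ps = -159.5 + 5.5Ps, so Ps = 167.
Buyers pay Pb = 167 − 64 = 103; Q' = -159.5 + 5.5·167 = 759.

Buyers pay €103; sellers receive €167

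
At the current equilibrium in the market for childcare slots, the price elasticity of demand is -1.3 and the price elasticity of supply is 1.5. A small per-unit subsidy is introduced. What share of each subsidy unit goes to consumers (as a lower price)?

For a small subsidy around the equilibrium, the benefit split depends on the relative slopes, which at a point are proportional to the elasticities.
Buyer share = εs/(εs + |εd|) = 1.5/(1.5 + 1.3) = 15/28; seller share = |εd|/(εs + |εd|) = 13/28.

Consumer share = 15/28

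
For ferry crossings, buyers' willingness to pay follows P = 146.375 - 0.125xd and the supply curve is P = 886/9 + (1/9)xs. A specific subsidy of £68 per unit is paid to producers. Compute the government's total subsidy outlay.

Government cost = £33388

Pre-subsidy: 146.375 - 0.125x = 886/9 + (1/9)x gives x* = 203 and P* = 121.
With the subsidy, sellers receive Ps = Pb + 68 for each unit, where Pb is the price buyers pay.
On the curves, Pb = 146.375 - 0.125x and Ps = 886/9 + (1/9)x; the wedge Ps − Pb = 68 gives 886/9 + (1/9)x − (146.375 - 0.125x) = 68, so x' = 491.
Then Pb = 146.375 − 0.125·491 = 85 and Ps = 886/9 + (1/9)·491 = 153.
Government outlay = subsidy × quantity = 68 × 491 = 33388.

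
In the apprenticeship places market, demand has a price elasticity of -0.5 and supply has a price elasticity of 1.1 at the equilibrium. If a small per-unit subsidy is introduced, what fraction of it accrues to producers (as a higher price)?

For a small subsidy around the equilibrium, the benefit split depends on the relative slopes, which at a point are proportional to the elasticities.
Buyer share = εs/(εs + |εd|) = 1.1/(1.1 + 0.5) = 0.6875; seller share = |εd|/(εs + |εd|) = 0.3125.
So producers capture 0.3125 of the subsidy.

Producer share = 0.3125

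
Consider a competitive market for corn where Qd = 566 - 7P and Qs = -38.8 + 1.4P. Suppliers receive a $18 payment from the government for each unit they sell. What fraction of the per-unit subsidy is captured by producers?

Pre-subsidy: 566 - 7P = -38.8 + 1.4P gives P* = 72, Q* = 62.
With the subsidy, sellers receive Ps = Pb + 18 for each unit, where Pb is the price buyers pay.
Supply in terms of Pb becomes Qs = -38.8 + 1.4(Pb + 18) = -13.6 + 1.4Pb. Setting this equal to demand: 566 - 7Pb = -13.6 + 1.4Pb, so Pb = 69.
Sellers receive Ps = 69 + 18 = 87; Q' = 566 − 7·69 = 83.
Buyers' price falls by P* − Pb = 72 − 69 = 3; sellers' price rises by Ps − P* = 87 − 72 = 15.
So producers capture 15/18 = 5/6 of each unit of subsidy.

Producer share = 5/6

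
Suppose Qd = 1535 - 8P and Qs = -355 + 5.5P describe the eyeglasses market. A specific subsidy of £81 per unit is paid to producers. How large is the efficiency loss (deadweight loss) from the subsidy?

Deadweight loss = £10692

Pre-subsidy: 1535 - 8P = -355 + 5.5P gives P* = 140, Q* = 415.
With the subsidy, sellers receive Ps = Pb + 81 for each unit, where Pb is the price buyers pay.
Supply in terms of Pb becomes Qs = -355 + 5.5(Pb + 81) = 90.5 + 5.5Pb. Setting this equal to demand: 1535 - 8Pb = 90.5 + 5.5Pb, so Pb = 107.
Sellers receive Ps = 107 + 81 = 188; Q' = 1535 − 8·107 = 679.
The subsidy expands output by 679 − 415 = 264 past the efficient level; on those units the gap between marginal cost and willingness to pay runs from 0 up to 81.
DWL = ½ × 81 × 264 = 10692.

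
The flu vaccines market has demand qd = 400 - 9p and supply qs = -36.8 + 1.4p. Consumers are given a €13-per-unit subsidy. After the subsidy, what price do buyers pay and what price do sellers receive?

Buyers pay €40.25; sellers receive €53.25

Pre-subsidy: 400 - 9p = -36.8 + 1.4p gives p* = 42, q* = 22.
With the rebate, buyers effectively pay pb = ps − 13, where ps is the price sellers receive.
Demand in terms of ps becomes qd = 400 − 9(ps − 13) = 517 - 9ps. Setting this equal to supply: 517 - 9ps = -36.8 + 1.4ps, so ps = 53.25.
Buyers pay pb = 53.25 − 13 = 40.25; q' = -36.8 + 1.4·53.25 = 37.75.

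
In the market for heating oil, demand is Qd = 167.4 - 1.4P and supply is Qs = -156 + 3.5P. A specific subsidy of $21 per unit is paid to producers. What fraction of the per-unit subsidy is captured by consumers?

Pre-subsidy: 167.4 - 1.4P = -156 + 3.5P gives P* = 66, Q* = 75.
With the subsidy, sellers receive Ps = Pb + 21 for each unit, where Pb is the price buyers pay.
Supply in terms of Pb becomes Qs = -156 + 3.5(Pb + 21) = -82.5 + 3.5Pb. Setting this equal to demand: 167.4 - 1.4Pb = -82.5 + 3.5Pb, so Pb = 51.
Sellers receive Ps = 51 + 21 = 72; Q' = 167.4 − 1.4·51 = 96.
Buyers' price falls by P* − Pb = 66 − 51 = 15; sellers' price rises by Ps − P* = 72 − 66 = 6.
So consumers capture 15/21 = 5/7 of each unit of subsidy.

Consumer share = 5/7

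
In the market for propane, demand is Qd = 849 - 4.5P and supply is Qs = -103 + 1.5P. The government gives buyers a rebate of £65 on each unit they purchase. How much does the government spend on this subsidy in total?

Government cost = £13528.125

Pre-subsidy: 849 - 4.5P = -103 + 1.5P gives P* = 476/3, Q* = 135.
With the rebate, buyers effectively pay Pb = Ps − 65, where Ps is the price sellers receive.
Demand in terms of Ps becomes Qd = 849 − 4.5(Ps − 65) = 1141.5 - 4.5Ps. Setting this equal to supply: 1141.5 - 4.5Ps = -103 + 1.5Ps, so Ps = 2489/12.
Buyers pay Pb = 2489/12 − 65 = 1709/12; Q' = -103 + 1.5·(2489/12) = 208.125.
Government outlay = subsidy × quantity = 65 × 208.125 = 13528.125.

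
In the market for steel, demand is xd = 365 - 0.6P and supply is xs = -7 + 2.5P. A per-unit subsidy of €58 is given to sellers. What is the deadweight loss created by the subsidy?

Pre-subsidy: 365 - 0.6P = -7 + 2.5P gives P* = 120, x* = 293.
With the subsidy, sellers receive Ps = Pb + 58 for each unit, where Pb is the price buyers pay.
Supply in terms of Pb becomes xs = -7 + 2.5(Pb + 58) = 138 + 2.5Pb. Setting this equal to demand: 365 - 0.6Pb = 138 + 2.5Pb, so Pb = 2270/31.
Sellers receive Ps = 2270/31 + 58 = 4068/31; x' = 365 − 0.6·(2270/31) = 9953/31.
The subsidy expands output by 9953/31 − 293 = 870/31 past the efficient level; on those units the gap between marginal cost and willingness to pay runs from 0 up to 58.
DWL = ½ × 58 × 870/31 = 25230/31.

Deadweight loss = 25230/31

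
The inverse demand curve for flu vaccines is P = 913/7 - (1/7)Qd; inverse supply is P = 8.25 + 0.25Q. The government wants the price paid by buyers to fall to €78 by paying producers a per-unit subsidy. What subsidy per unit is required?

Required subsidy s = €22 per unit

At a buyer price of 78, quantity demanded is 913 − 7·78 = 367.
Sellers supply 367 only when they receive Ps = 8.25 + 0.25·367 = 100.
s = Ps − Pb = 100 − 78 = 22.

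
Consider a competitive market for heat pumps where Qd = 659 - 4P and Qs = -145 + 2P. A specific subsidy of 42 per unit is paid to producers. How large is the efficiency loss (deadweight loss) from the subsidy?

Deadweight loss = 1176

Pre-subsidy: 659 - 4P = -145 + 2P gives P* = 134, Q* = 123.
With the subsidy, sellers receive Ps = Pb + 42 for each unit, where Pb is the price buyers pay.
Supply in terms of Pb becomes Qs = -145 + 2(Pb + 42) = -61 + 2Pb. Setting this equal to demand: 659 - 4Pb = -61 + 2Pb, so Pb = 120.
Sellers receive Ps = 120 + 42 = 162; Q' = 659 − 4·120 = 179.
The subsidy expands output by 179 − 123 = 56 past the efficient level; on those units the gap between marginal cost and willingness to pay runs from 0 up to 42.
DWL = ½ × 42 × 56 = 1176.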